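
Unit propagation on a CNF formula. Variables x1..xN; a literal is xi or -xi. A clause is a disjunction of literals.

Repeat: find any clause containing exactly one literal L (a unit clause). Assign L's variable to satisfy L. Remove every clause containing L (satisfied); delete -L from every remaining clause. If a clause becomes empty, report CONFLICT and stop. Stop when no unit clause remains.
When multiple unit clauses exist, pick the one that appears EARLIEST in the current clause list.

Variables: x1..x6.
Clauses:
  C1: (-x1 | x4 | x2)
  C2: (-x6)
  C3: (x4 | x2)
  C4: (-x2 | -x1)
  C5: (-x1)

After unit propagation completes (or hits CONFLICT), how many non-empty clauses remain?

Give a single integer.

unit clause [-6] forces x6=F; simplify:
  satisfied 1 clause(s); 4 remain; assigned so far: [6]
unit clause [-1] forces x1=F; simplify:
  satisfied 3 clause(s); 1 remain; assigned so far: [1, 6]

Answer: 1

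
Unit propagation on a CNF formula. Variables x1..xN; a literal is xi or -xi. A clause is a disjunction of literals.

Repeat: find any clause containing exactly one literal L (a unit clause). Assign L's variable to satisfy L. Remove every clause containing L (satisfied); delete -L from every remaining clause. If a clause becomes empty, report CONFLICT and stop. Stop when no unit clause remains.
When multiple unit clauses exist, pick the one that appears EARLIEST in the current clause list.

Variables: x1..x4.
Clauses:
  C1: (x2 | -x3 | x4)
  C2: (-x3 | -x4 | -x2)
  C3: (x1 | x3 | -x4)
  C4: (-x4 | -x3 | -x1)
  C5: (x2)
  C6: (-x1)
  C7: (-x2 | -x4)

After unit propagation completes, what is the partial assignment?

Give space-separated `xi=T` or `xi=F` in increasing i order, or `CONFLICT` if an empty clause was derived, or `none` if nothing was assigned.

unit clause [2] forces x2=T; simplify:
  drop -2 from [-3, -4, -2] -> [-3, -4]
  drop -2 from [-2, -4] -> [-4]
  satisfied 2 clause(s); 5 remain; assigned so far: [2]
unit clause [-1] forces x1=F; simplify:
  drop 1 from [1, 3, -4] -> [3, -4]
  satisfied 2 clause(s); 3 remain; assigned so far: [1, 2]
unit clause [-4] forces x4=F; simplify:
  satisfied 3 clause(s); 0 remain; assigned so far: [1, 2, 4]

Answer: x1=F x2=T x4=F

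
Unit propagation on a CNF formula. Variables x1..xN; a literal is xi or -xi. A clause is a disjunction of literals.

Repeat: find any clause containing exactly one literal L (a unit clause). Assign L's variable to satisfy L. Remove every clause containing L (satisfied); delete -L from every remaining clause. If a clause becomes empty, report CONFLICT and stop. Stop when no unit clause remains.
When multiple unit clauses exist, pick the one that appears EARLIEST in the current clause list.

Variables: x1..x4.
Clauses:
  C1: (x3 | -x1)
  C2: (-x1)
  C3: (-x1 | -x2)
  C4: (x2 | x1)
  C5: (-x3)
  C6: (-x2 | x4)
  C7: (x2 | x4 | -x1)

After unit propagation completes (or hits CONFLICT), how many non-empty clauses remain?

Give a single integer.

Answer: 0

Derivation:
unit clause [-1] forces x1=F; simplify:
  drop 1 from [2, 1] -> [2]
  satisfied 4 clause(s); 3 remain; assigned so far: [1]
unit clause [2] forces x2=T; simplify:
  drop -2 from [-2, 4] -> [4]
  satisfied 1 clause(s); 2 remain; assigned so far: [1, 2]
unit clause [-3] forces x3=F; simplify:
  satisfied 1 clause(s); 1 remain; assigned so far: [1, 2, 3]
unit clause [4] forces x4=T; simplify:
  satisfied 1 clause(s); 0 remain; assigned so far: [1, 2, 3, 4]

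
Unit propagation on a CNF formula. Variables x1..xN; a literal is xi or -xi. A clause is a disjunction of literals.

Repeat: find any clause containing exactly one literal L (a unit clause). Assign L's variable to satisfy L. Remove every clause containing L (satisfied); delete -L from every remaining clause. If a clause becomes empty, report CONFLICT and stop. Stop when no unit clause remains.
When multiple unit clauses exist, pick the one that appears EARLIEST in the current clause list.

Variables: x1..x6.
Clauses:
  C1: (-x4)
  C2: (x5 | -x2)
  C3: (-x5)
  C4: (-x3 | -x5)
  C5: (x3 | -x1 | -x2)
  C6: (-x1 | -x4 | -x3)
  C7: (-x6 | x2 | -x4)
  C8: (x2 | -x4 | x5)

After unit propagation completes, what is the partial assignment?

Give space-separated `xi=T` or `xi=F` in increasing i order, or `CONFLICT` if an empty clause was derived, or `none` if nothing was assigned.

unit clause [-4] forces x4=F; simplify:
  satisfied 4 clause(s); 4 remain; assigned so far: [4]
unit clause [-5] forces x5=F; simplify:
  drop 5 from [5, -2] -> [-2]
  satisfied 2 clause(s); 2 remain; assigned so far: [4, 5]
unit clause [-2] forces x2=F; simplify:
  satisfied 2 clause(s); 0 remain; assigned so far: [2, 4, 5]

Answer: x2=F x4=F x5=F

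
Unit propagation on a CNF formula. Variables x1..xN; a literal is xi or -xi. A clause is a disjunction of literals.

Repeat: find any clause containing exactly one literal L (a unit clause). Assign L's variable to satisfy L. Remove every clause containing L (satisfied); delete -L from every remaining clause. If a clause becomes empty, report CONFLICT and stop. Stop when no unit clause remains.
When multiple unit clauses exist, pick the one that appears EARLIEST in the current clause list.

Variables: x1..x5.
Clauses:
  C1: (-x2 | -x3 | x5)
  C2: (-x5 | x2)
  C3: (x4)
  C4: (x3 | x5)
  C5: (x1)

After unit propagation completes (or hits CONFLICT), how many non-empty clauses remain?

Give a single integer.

unit clause [4] forces x4=T; simplify:
  satisfied 1 clause(s); 4 remain; assigned so far: [4]
unit clause [1] forces x1=T; simplify:
  satisfied 1 clause(s); 3 remain; assigned so far: [1, 4]

Answer: 3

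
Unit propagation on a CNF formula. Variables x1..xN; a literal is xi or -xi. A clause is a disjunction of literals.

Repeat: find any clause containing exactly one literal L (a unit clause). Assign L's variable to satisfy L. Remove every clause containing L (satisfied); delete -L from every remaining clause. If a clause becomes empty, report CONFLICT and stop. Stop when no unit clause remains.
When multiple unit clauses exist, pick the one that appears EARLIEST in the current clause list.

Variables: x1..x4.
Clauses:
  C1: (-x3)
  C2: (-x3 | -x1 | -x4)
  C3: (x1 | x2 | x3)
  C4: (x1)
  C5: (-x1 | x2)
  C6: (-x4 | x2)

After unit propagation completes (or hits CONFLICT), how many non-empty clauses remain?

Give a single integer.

Answer: 0

Derivation:
unit clause [-3] forces x3=F; simplify:
  drop 3 from [1, 2, 3] -> [1, 2]
  satisfied 2 clause(s); 4 remain; assigned so far: [3]
unit clause [1] forces x1=T; simplify:
  drop -1 from [-1, 2] -> [2]
  satisfied 2 clause(s); 2 remain; assigned so far: [1, 3]
unit clause [2] forces x2=T; simplify:
  satisfied 2 clause(s); 0 remain; assigned so far: [1, 2, 3]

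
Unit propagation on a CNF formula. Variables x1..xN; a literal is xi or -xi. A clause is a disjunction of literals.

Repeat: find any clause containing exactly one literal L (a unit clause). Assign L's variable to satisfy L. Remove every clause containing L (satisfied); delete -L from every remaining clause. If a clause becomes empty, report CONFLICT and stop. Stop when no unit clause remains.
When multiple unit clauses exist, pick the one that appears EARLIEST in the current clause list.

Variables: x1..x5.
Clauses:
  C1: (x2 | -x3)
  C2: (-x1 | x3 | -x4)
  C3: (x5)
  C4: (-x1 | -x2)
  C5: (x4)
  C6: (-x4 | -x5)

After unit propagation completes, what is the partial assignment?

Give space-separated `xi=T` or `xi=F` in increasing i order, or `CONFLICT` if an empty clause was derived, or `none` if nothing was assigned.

Answer: CONFLICT

Derivation:
unit clause [5] forces x5=T; simplify:
  drop -5 from [-4, -5] -> [-4]
  satisfied 1 clause(s); 5 remain; assigned so far: [5]
unit clause [4] forces x4=T; simplify:
  drop -4 from [-1, 3, -4] -> [-1, 3]
  drop -4 from [-4] -> [] (empty!)
  satisfied 1 clause(s); 4 remain; assigned so far: [4, 5]
CONFLICT (empty clause)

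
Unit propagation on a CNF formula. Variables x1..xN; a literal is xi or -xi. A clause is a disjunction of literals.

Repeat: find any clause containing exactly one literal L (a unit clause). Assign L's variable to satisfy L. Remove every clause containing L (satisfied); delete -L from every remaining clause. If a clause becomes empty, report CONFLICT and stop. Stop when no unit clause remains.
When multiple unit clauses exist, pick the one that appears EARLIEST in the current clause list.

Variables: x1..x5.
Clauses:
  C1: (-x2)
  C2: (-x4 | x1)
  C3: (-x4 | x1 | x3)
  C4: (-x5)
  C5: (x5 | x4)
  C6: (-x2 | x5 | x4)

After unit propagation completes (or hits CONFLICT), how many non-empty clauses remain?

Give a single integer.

Answer: 0

Derivation:
unit clause [-2] forces x2=F; simplify:
  satisfied 2 clause(s); 4 remain; assigned so far: [2]
unit clause [-5] forces x5=F; simplify:
  drop 5 from [5, 4] -> [4]
  satisfied 1 clause(s); 3 remain; assigned so far: [2, 5]
unit clause [4] forces x4=T; simplify:
  drop -4 from [-4, 1] -> [1]
  drop -4 from [-4, 1, 3] -> [1, 3]
  satisfied 1 clause(s); 2 remain; assigned so far: [2, 4, 5]
unit clause [1] forces x1=T; simplify:
  satisfied 2 clause(s); 0 remain; assigned so far: [1, 2, 4, 5]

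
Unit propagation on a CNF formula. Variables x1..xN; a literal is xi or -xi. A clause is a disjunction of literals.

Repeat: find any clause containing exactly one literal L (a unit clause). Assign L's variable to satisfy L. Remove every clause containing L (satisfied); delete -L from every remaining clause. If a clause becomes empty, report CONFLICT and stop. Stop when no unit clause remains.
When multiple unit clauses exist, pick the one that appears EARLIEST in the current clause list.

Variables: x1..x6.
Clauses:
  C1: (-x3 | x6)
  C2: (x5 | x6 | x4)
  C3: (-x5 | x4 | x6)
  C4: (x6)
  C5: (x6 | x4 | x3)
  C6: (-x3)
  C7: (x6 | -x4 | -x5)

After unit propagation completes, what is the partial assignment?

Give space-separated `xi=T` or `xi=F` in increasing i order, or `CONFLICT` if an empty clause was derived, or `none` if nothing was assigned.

unit clause [6] forces x6=T; simplify:
  satisfied 6 clause(s); 1 remain; assigned so far: [6]
unit clause [-3] forces x3=F; simplify:
  satisfied 1 clause(s); 0 remain; assigned so far: [3, 6]

Answer: x3=F x6=T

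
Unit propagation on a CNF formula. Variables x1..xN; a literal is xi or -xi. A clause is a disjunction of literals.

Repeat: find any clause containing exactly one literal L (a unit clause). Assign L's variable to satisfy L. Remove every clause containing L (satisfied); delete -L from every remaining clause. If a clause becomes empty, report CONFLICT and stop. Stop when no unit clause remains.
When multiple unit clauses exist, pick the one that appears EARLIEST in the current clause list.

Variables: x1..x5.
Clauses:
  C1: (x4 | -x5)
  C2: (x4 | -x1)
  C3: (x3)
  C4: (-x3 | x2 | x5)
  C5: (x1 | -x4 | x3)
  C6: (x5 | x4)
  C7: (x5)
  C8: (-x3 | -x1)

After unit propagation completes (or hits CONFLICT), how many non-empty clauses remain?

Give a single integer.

unit clause [3] forces x3=T; simplify:
  drop -3 from [-3, 2, 5] -> [2, 5]
  drop -3 from [-3, -1] -> [-1]
  satisfied 2 clause(s); 6 remain; assigned so far: [3]
unit clause [5] forces x5=T; simplify:
  drop -5 from [4, -5] -> [4]
  satisfied 3 clause(s); 3 remain; assigned so far: [3, 5]
unit clause [4] forces x4=T; simplify:
  satisfied 2 clause(s); 1 remain; assigned so far: [3, 4, 5]
unit clause [-1] forces x1=F; simplify:
  satisfied 1 clause(s); 0 remain; assigned so far: [1, 3, 4, 5]

Answer: 0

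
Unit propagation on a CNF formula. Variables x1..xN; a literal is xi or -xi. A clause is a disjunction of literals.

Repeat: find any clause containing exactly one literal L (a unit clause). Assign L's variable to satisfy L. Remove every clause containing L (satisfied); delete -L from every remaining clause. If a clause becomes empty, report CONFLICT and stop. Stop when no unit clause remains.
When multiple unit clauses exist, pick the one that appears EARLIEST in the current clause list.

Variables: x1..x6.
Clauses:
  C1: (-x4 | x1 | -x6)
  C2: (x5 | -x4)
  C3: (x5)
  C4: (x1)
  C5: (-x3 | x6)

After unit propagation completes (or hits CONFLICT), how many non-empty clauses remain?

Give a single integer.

unit clause [5] forces x5=T; simplify:
  satisfied 2 clause(s); 3 remain; assigned so far: [5]
unit clause [1] forces x1=T; simplify:
  satisfied 2 clause(s); 1 remain; assigned so far: [1, 5]

Answer: 1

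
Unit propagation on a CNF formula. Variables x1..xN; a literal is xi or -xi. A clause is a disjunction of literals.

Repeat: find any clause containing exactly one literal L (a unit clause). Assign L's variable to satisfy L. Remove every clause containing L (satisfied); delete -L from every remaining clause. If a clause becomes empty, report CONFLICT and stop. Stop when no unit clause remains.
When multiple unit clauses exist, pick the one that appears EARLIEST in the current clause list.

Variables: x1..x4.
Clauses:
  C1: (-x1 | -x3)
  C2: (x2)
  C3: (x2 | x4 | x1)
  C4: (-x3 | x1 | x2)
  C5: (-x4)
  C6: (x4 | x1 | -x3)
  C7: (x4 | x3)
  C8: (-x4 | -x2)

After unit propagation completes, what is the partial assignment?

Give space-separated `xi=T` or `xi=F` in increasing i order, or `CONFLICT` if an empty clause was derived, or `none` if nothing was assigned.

Answer: CONFLICT

Derivation:
unit clause [2] forces x2=T; simplify:
  drop -2 from [-4, -2] -> [-4]
  satisfied 3 clause(s); 5 remain; assigned so far: [2]
unit clause [-4] forces x4=F; simplify:
  drop 4 from [4, 1, -3] -> [1, -3]
  drop 4 from [4, 3] -> [3]
  satisfied 2 clause(s); 3 remain; assigned so far: [2, 4]
unit clause [3] forces x3=T; simplify:
  drop -3 from [-1, -3] -> [-1]
  drop -3 from [1, -3] -> [1]
  satisfied 1 clause(s); 2 remain; assigned so far: [2, 3, 4]
unit clause [-1] forces x1=F; simplify:
  drop 1 from [1] -> [] (empty!)
  satisfied 1 clause(s); 1 remain; assigned so far: [1, 2, 3, 4]
CONFLICT (empty clause)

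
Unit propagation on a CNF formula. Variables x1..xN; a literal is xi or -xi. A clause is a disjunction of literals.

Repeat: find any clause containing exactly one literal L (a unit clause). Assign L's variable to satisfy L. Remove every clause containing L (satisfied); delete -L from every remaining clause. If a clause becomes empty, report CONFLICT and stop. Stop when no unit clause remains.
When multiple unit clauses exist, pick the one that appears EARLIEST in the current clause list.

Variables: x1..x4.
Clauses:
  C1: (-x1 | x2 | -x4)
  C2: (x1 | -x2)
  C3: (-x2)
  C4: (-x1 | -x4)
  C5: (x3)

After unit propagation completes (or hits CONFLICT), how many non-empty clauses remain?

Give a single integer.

Answer: 2

Derivation:
unit clause [-2] forces x2=F; simplify:
  drop 2 from [-1, 2, -4] -> [-1, -4]
  satisfied 2 clause(s); 3 remain; assigned so far: [2]
unit clause [3] forces x3=T; simplify:
  satisfied 1 clause(s); 2 remain; assigned so far: [2, 3]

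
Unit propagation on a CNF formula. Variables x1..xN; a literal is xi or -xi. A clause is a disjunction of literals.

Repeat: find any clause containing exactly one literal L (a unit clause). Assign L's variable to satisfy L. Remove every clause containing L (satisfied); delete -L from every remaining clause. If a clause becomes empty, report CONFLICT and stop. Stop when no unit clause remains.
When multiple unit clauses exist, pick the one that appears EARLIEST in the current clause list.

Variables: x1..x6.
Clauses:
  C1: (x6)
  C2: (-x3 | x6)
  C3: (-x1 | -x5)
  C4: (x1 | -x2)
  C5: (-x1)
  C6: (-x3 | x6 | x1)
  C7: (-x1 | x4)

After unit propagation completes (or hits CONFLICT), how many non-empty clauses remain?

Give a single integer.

Answer: 0

Derivation:
unit clause [6] forces x6=T; simplify:
  satisfied 3 clause(s); 4 remain; assigned so far: [6]
unit clause [-1] forces x1=F; simplify:
  drop 1 from [1, -2] -> [-2]
  satisfied 3 clause(s); 1 remain; assigned so far: [1, 6]
unit clause [-2] forces x2=F; simplify:
  satisfied 1 clause(s); 0 remain; assigned so far: [1, 2, 6]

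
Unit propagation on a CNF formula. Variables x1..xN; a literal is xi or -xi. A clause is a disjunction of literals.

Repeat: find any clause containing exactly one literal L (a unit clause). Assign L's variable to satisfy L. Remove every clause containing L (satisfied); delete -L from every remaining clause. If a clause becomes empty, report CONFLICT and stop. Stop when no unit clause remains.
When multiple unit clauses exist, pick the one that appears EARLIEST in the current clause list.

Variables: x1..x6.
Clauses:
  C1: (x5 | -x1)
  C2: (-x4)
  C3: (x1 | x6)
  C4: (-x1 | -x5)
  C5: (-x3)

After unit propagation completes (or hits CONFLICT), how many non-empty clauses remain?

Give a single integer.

Answer: 3

Derivation:
unit clause [-4] forces x4=F; simplify:
  satisfied 1 clause(s); 4 remain; assigned so far: [4]
unit clause [-3] forces x3=F; simplify:
  satisfied 1 clause(s); 3 remain; assigned so far: [3, 4]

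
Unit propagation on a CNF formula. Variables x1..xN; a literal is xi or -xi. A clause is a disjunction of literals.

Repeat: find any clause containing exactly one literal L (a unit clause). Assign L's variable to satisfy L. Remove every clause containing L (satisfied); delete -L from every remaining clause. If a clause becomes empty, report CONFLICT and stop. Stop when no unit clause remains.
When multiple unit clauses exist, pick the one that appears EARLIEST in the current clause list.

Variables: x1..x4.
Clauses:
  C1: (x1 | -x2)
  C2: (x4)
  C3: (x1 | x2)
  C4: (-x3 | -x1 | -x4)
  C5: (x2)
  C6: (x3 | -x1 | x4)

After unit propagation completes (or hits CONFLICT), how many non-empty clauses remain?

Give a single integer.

Answer: 0

Derivation:
unit clause [4] forces x4=T; simplify:
  drop -4 from [-3, -1, -4] -> [-3, -1]
  satisfied 2 clause(s); 4 remain; assigned so far: [4]
unit clause [2] forces x2=T; simplify:
  drop -2 from [1, -2] -> [1]
  satisfied 2 clause(s); 2 remain; assigned so far: [2, 4]
unit clause [1] forces x1=T; simplify:
  drop -1 from [-3, -1] -> [-3]
  satisfied 1 clause(s); 1 remain; assigned so far: [1, 2, 4]
unit clause [-3] forces x3=F; simplify:
  satisfied 1 clause(s); 0 remain; assigned so far: [1, 2, 3, 4]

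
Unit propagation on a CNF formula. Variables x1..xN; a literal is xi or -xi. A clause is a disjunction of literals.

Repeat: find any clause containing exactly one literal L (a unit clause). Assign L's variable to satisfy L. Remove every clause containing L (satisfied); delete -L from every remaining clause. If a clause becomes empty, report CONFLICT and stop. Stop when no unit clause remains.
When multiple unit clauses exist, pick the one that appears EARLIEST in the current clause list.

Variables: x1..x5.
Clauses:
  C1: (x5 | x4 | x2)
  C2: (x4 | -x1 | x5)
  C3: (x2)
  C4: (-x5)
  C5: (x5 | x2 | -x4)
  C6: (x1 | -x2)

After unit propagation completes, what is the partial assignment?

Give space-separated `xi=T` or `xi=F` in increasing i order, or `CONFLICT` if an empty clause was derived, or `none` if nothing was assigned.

unit clause [2] forces x2=T; simplify:
  drop -2 from [1, -2] -> [1]
  satisfied 3 clause(s); 3 remain; assigned so far: [2]
unit clause [-5] forces x5=F; simplify:
  drop 5 from [4, -1, 5] -> [4, -1]
  satisfied 1 clause(s); 2 remain; assigned so far: [2, 5]
unit clause [1] forces x1=T; simplify:
  drop -1 from [4, -1] -> [4]
  satisfied 1 clause(s); 1 remain; assigned so far: [1, 2, 5]
unit clause [4] forces x4=T; simplify:
  satisfied 1 clause(s); 0 remain; assigned so far: [1, 2, 4, 5]

Answer: x1=T x2=T x4=T x5=F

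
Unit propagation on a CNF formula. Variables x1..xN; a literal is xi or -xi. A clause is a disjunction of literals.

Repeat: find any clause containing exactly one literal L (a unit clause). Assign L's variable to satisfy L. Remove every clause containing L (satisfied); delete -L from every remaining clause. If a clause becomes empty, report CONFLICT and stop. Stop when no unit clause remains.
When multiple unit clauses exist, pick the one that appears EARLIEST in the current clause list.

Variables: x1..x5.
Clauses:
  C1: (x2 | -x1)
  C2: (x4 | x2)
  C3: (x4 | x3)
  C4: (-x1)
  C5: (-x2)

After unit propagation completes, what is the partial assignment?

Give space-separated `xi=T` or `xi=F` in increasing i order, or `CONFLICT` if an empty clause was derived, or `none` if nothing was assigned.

unit clause [-1] forces x1=F; simplify:
  satisfied 2 clause(s); 3 remain; assigned so far: [1]
unit clause [-2] forces x2=F; simplify:
  drop 2 from [4, 2] -> [4]
  satisfied 1 clause(s); 2 remain; assigned so far: [1, 2]
unit clause [4] forces x4=T; simplify:
  satisfied 2 clause(s); 0 remain; assigned so far: [1, 2, 4]

Answer: x1=F x2=F x4=T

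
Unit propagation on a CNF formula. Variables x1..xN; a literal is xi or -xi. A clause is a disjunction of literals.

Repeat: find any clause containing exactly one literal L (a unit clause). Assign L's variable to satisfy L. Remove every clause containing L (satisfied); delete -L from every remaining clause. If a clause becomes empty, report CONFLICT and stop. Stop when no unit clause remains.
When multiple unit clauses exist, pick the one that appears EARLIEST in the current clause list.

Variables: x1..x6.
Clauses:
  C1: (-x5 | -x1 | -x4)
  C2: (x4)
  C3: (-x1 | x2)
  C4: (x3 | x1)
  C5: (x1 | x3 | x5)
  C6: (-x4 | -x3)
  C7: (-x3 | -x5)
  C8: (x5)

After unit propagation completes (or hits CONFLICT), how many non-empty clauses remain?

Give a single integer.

unit clause [4] forces x4=T; simplify:
  drop -4 from [-5, -1, -4] -> [-5, -1]
  drop -4 from [-4, -3] -> [-3]
  satisfied 1 clause(s); 7 remain; assigned so far: [4]
unit clause [-3] forces x3=F; simplify:
  drop 3 from [3, 1] -> [1]
  drop 3 from [1, 3, 5] -> [1, 5]
  satisfied 2 clause(s); 5 remain; assigned so far: [3, 4]
unit clause [1] forces x1=T; simplify:
  drop -1 from [-5, -1] -> [-5]
  drop -1 from [-1, 2] -> [2]
  satisfied 2 clause(s); 3 remain; assigned so far: [1, 3, 4]
unit clause [-5] forces x5=F; simplify:
  drop 5 from [5] -> [] (empty!)
  satisfied 1 clause(s); 2 remain; assigned so far: [1, 3, 4, 5]
CONFLICT (empty clause)

Answer: 1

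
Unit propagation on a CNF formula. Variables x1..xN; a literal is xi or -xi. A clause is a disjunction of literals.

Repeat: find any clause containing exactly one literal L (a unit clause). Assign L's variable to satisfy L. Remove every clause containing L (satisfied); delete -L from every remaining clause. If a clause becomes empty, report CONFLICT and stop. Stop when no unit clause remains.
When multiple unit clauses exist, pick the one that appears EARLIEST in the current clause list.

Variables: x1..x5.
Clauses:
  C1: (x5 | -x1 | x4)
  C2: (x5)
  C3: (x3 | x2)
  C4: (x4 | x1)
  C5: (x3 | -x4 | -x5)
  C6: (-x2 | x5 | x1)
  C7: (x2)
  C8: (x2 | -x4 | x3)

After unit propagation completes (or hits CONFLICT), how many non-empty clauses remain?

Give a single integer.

unit clause [5] forces x5=T; simplify:
  drop -5 from [3, -4, -5] -> [3, -4]
  satisfied 3 clause(s); 5 remain; assigned so far: [5]
unit clause [2] forces x2=T; simplify:
  satisfied 3 clause(s); 2 remain; assigned so far: [2, 5]

Answer: 2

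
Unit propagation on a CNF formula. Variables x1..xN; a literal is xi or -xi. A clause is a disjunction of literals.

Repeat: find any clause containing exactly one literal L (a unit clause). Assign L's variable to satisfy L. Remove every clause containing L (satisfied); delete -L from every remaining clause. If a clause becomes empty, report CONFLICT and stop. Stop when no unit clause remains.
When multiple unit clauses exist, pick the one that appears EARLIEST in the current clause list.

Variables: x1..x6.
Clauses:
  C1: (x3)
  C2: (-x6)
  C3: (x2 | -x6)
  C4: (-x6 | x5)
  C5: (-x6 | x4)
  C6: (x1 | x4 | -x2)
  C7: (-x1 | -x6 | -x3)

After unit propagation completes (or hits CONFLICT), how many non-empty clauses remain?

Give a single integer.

unit clause [3] forces x3=T; simplify:
  drop -3 from [-1, -6, -3] -> [-1, -6]
  satisfied 1 clause(s); 6 remain; assigned so far: [3]
unit clause [-6] forces x6=F; simplify:
  satisfied 5 clause(s); 1 remain; assigned so far: [3, 6]

Answer: 1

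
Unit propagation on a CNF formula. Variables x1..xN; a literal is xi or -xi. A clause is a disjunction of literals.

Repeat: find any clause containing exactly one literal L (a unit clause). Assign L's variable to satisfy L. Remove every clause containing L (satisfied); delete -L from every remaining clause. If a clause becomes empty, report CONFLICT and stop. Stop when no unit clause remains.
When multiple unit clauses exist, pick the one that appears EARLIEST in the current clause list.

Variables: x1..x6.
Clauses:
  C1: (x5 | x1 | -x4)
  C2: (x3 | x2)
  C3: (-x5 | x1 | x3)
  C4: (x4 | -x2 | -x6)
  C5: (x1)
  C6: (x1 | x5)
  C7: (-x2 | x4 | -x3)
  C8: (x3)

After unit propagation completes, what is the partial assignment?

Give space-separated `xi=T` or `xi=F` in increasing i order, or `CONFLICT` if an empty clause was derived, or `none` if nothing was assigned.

unit clause [1] forces x1=T; simplify:
  satisfied 4 clause(s); 4 remain; assigned so far: [1]
unit clause [3] forces x3=T; simplify:
  drop -3 from [-2, 4, -3] -> [-2, 4]
  satisfied 2 clause(s); 2 remain; assigned so far: [1, 3]

Answer: x1=T x3=T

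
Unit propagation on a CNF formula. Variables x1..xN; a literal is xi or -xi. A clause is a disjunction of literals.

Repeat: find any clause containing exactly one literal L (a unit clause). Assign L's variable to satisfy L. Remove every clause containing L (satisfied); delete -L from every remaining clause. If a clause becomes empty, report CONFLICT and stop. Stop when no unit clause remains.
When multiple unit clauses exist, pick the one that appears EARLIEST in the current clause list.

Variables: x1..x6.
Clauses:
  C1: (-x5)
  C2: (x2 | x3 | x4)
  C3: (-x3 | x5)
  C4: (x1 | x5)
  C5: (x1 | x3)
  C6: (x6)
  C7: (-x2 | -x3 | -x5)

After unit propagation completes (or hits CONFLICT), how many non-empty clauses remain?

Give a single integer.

Answer: 1

Derivation:
unit clause [-5] forces x5=F; simplify:
  drop 5 from [-3, 5] -> [-3]
  drop 5 from [1, 5] -> [1]
  satisfied 2 clause(s); 5 remain; assigned so far: [5]
unit clause [-3] forces x3=F; simplify:
  drop 3 from [2, 3, 4] -> [2, 4]
  drop 3 from [1, 3] -> [1]
  satisfied 1 clause(s); 4 remain; assigned so far: [3, 5]
unit clause [1] forces x1=T; simplify:
  satisfied 2 clause(s); 2 remain; assigned so far: [1, 3, 5]
unit clause [6] forces x6=T; simplify:
  satisfied 1 clause(s); 1 remain; assigned so far: [1, 3, 5, 6]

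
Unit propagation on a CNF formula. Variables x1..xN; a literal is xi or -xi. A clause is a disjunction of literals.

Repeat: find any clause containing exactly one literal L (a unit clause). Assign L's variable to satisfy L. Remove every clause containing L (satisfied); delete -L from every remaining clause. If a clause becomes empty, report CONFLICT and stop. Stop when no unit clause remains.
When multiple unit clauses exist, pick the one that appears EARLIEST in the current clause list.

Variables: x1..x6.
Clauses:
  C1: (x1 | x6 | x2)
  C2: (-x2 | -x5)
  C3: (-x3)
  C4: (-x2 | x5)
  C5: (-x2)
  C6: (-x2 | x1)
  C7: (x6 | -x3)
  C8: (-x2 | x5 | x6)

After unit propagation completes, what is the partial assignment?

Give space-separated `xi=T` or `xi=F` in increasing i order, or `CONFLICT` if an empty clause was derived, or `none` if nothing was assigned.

unit clause [-3] forces x3=F; simplify:
  satisfied 2 clause(s); 6 remain; assigned so far: [3]
unit clause [-2] forces x2=F; simplify:
  drop 2 from [1, 6, 2] -> [1, 6]
  satisfied 5 clause(s); 1 remain; assigned so far: [2, 3]

Answer: x2=F x3=F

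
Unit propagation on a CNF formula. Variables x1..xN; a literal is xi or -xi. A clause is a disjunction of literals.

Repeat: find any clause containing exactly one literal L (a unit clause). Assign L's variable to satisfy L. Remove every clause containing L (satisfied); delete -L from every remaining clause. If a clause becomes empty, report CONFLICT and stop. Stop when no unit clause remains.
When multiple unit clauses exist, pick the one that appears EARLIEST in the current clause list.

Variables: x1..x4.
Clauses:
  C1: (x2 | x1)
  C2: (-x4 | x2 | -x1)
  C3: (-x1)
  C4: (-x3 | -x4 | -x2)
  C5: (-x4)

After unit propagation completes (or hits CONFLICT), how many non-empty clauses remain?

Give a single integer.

Answer: 0

Derivation:
unit clause [-1] forces x1=F; simplify:
  drop 1 from [2, 1] -> [2]
  satisfied 2 clause(s); 3 remain; assigned so far: [1]
unit clause [2] forces x2=T; simplify:
  drop -2 from [-3, -4, -2] -> [-3, -4]
  satisfied 1 clause(s); 2 remain; assigned so far: [1, 2]
unit clause [-4] forces x4=F; simplify:
  satisfied 2 clause(s); 0 remain; assigned so far: [1, 2, 4]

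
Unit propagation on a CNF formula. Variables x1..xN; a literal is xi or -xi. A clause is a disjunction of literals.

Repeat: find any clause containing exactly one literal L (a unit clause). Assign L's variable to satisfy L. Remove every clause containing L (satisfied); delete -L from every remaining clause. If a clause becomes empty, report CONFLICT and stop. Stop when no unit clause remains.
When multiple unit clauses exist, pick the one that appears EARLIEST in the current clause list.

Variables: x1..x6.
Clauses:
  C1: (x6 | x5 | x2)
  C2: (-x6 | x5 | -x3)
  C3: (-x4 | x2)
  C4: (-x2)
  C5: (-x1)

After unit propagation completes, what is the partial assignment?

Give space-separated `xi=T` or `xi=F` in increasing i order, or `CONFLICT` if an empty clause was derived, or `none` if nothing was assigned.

unit clause [-2] forces x2=F; simplify:
  drop 2 from [6, 5, 2] -> [6, 5]
  drop 2 from [-4, 2] -> [-4]
  satisfied 1 clause(s); 4 remain; assigned so far: [2]
unit clause [-4] forces x4=F; simplify:
  satisfied 1 clause(s); 3 remain; assigned so far: [2, 4]
unit clause [-1] forces x1=F; simplify:
  satisfied 1 clause(s); 2 remain; assigned so far: [1, 2, 4]

Answer: x1=F x2=F x4=F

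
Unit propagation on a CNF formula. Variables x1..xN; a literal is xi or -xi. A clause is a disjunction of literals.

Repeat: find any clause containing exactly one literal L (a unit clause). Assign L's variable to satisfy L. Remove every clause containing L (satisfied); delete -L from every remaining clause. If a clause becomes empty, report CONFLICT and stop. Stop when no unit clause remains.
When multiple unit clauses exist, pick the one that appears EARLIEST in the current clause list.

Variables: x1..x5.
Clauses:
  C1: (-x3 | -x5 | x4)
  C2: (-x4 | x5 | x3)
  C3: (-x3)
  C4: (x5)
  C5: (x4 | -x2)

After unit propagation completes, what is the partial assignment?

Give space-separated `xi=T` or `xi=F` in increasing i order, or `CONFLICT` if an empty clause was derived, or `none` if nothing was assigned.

unit clause [-3] forces x3=F; simplify:
  drop 3 from [-4, 5, 3] -> [-4, 5]
  satisfied 2 clause(s); 3 remain; assigned so far: [3]
unit clause [5] forces x5=T; simplify:
  satisfied 2 clause(s); 1 remain; assigned so far: [3, 5]

Answer: x3=F x5=T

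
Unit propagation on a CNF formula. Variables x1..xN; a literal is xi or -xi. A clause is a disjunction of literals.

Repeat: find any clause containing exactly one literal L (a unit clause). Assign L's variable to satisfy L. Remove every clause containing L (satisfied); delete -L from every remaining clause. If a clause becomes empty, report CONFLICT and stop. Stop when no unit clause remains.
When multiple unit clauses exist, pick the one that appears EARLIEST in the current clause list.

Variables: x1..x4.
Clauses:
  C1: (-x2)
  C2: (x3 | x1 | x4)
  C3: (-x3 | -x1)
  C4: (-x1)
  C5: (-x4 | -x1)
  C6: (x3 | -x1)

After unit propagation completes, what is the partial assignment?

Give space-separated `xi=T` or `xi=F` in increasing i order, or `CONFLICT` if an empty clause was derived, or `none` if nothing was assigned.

unit clause [-2] forces x2=F; simplify:
  satisfied 1 clause(s); 5 remain; assigned so far: [2]
unit clause [-1] forces x1=F; simplify:
  drop 1 from [3, 1, 4] -> [3, 4]
  satisfied 4 clause(s); 1 remain; assigned so far: [1, 2]

Answer: x1=F x2=F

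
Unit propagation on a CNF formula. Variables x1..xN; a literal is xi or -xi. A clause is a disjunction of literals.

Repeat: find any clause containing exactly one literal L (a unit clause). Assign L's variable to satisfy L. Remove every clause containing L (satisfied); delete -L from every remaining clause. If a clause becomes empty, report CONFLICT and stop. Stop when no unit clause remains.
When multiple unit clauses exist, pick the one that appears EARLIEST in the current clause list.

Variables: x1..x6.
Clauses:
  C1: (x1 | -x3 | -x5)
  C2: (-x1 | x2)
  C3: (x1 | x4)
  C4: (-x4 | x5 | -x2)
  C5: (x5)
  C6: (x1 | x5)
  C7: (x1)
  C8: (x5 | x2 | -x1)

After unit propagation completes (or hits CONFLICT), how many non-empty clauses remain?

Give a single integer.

Answer: 0

Derivation:
unit clause [5] forces x5=T; simplify:
  drop -5 from [1, -3, -5] -> [1, -3]
  satisfied 4 clause(s); 4 remain; assigned so far: [5]
unit clause [1] forces x1=T; simplify:
  drop -1 from [-1, 2] -> [2]
  satisfied 3 clause(s); 1 remain; assigned so far: [1, 5]
unit clause [2] forces x2=T; simplify:
  satisfied 1 clause(s); 0 remain; assigned so far: [1, 2, 5]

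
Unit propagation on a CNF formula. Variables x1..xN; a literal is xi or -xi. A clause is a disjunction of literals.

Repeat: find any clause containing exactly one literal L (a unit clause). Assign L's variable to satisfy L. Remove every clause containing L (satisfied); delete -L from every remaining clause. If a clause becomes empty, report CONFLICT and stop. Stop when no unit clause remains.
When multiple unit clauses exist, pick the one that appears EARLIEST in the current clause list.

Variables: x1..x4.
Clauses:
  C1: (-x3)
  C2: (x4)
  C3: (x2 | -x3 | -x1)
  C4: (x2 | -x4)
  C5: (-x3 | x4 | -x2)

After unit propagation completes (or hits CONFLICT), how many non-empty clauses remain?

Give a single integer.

unit clause [-3] forces x3=F; simplify:
  satisfied 3 clause(s); 2 remain; assigned so far: [3]
unit clause [4] forces x4=T; simplify:
  drop -4 from [2, -4] -> [2]
  satisfied 1 clause(s); 1 remain; assigned so far: [3, 4]
unit clause [2] forces x2=T; simplify:
  satisfied 1 clause(s); 0 remain; assigned so far: [2, 3, 4]

Answer: 0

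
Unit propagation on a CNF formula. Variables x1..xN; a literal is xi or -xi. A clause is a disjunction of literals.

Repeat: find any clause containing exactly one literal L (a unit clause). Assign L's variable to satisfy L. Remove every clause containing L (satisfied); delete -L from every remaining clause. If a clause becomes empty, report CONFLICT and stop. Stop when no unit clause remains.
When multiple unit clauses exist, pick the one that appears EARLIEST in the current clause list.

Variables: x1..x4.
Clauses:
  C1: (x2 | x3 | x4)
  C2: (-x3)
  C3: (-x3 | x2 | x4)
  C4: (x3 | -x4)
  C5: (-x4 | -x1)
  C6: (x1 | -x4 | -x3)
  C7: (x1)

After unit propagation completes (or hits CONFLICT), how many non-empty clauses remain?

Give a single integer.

Answer: 0

Derivation:
unit clause [-3] forces x3=F; simplify:
  drop 3 from [2, 3, 4] -> [2, 4]
  drop 3 from [3, -4] -> [-4]
  satisfied 3 clause(s); 4 remain; assigned so far: [3]
unit clause [-4] forces x4=F; simplify:
  drop 4 from [2, 4] -> [2]
  satisfied 2 clause(s); 2 remain; assigned so far: [3, 4]
unit clause [2] forces x2=T; simplify:
  satisfied 1 clause(s); 1 remain; assigned so far: [2, 3, 4]
unit clause [1] forces x1=T; simplify:
  satisfied 1 clause(s); 0 remain; assigned so far: [1, 2, 3, 4]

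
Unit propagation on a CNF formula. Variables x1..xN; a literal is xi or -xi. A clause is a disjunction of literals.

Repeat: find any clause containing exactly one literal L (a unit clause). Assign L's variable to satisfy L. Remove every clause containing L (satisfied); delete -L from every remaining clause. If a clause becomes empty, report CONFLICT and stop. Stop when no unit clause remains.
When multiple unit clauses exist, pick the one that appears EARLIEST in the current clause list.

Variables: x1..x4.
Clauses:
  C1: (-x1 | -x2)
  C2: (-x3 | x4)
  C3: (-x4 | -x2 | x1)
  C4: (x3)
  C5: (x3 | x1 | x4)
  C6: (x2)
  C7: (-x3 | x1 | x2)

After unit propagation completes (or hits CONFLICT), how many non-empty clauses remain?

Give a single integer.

Answer: 0

Derivation:
unit clause [3] forces x3=T; simplify:
  drop -3 from [-3, 4] -> [4]
  drop -3 from [-3, 1, 2] -> [1, 2]
  satisfied 2 clause(s); 5 remain; assigned so far: [3]
unit clause [4] forces x4=T; simplify:
  drop -4 from [-4, -2, 1] -> [-2, 1]
  satisfied 1 clause(s); 4 remain; assigned so far: [3, 4]
unit clause [2] forces x2=T; simplify:
  drop -2 from [-1, -2] -> [-1]
  drop -2 from [-2, 1] -> [1]
  satisfied 2 clause(s); 2 remain; assigned so far: [2, 3, 4]
unit clause [-1] forces x1=F; simplify:
  drop 1 from [1] -> [] (empty!)
  satisfied 1 clause(s); 1 remain; assigned so far: [1, 2, 3, 4]
CONFLICT (empty clause)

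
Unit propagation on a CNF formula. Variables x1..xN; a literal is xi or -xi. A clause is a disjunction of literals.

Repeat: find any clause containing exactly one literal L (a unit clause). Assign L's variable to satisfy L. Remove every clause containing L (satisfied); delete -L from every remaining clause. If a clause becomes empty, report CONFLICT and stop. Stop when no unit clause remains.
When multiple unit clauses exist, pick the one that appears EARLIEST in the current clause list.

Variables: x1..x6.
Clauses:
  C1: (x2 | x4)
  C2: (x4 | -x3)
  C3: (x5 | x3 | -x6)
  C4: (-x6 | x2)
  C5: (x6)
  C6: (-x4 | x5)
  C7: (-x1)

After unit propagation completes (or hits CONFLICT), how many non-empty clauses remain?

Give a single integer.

Answer: 3

Derivation:
unit clause [6] forces x6=T; simplify:
  drop -6 from [5, 3, -6] -> [5, 3]
  drop -6 from [-6, 2] -> [2]
  satisfied 1 clause(s); 6 remain; assigned so far: [6]
unit clause [2] forces x2=T; simplify:
  satisfied 2 clause(s); 4 remain; assigned so far: [2, 6]
unit clause [-1] forces x1=F; simplify:
  satisfied 1 clause(s); 3 remain; assigned so far: [1, 2, 6]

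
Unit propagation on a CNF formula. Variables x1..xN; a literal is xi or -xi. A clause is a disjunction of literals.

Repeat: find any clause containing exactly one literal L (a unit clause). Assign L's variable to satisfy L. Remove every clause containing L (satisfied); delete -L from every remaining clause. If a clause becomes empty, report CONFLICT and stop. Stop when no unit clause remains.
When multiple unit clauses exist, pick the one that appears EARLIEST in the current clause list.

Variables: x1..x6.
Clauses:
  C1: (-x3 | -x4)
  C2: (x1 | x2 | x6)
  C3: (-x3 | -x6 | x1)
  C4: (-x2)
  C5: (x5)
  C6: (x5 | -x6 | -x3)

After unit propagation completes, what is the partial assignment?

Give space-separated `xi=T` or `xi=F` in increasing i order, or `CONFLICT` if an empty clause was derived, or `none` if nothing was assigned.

unit clause [-2] forces x2=F; simplify:
  drop 2 from [1, 2, 6] -> [1, 6]
  satisfied 1 clause(s); 5 remain; assigned so far: [2]
unit clause [5] forces x5=T; simplify:
  satisfied 2 clause(s); 3 remain; assigned so far: [2, 5]

Answer: x2=F x5=T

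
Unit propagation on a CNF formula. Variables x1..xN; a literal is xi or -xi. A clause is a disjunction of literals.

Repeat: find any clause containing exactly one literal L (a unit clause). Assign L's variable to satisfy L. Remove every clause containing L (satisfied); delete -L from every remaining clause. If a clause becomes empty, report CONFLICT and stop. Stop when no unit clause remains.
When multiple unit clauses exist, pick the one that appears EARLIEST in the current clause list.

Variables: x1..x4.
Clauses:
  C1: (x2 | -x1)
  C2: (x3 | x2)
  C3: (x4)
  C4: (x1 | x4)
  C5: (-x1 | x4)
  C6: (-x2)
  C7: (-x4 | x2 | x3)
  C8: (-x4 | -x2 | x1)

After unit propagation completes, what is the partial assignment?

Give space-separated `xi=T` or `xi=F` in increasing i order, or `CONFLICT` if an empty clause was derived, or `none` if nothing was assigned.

unit clause [4] forces x4=T; simplify:
  drop -4 from [-4, 2, 3] -> [2, 3]
  drop -4 from [-4, -2, 1] -> [-2, 1]
  satisfied 3 clause(s); 5 remain; assigned so far: [4]
unit clause [-2] forces x2=F; simplify:
  drop 2 from [2, -1] -> [-1]
  drop 2 from [3, 2] -> [3]
  drop 2 from [2, 3] -> [3]
  satisfied 2 clause(s); 3 remain; assigned so far: [2, 4]
unit clause [-1] forces x1=F; simplify:
  satisfied 1 clause(s); 2 remain; assigned so far: [1, 2, 4]
unit clause [3] forces x3=T; simplify:
  satisfied 2 clause(s); 0 remain; assigned so far: [1, 2, 3, 4]

Answer: x1=F x2=F x3=T x4=T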